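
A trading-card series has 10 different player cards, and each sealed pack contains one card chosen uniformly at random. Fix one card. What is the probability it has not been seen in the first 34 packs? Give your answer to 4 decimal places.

0.0278

Each pack misses the fixed card with probability (10-1)/10 = 9/10, independently.
P(still missing after 34) = (9/10)^34 = 0.02781.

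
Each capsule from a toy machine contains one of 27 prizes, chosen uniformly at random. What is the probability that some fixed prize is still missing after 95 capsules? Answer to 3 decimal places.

0.028

Each capsule misses the fixed prize with probability (27-1)/27 = 26/27, independently.
P(still missing after 95) = (26/27)^95 = 0.0277.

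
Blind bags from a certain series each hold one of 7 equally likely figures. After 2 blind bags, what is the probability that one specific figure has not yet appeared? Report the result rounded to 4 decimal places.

On each blind bag the fixed figure fails to appear with probability 6/7.
P(still missing after 2) = (6/7)^2 = 0.73469.

0.7347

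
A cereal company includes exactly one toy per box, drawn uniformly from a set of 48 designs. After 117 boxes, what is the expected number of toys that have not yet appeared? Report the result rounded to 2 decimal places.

For each toy, P(unseen after 117) = (47/48)^117 = 0.085.
By linearity of expectation, E[unseen] = 48·(47/48)^117 = 4.088.

4.09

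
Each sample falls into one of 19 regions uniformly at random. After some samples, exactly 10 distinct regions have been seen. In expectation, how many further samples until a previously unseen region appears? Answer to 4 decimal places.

2.1111

Each sample yields a new region with probability (19-10)/19 = 9/19, so the wait is geometric with mean 19/9.
E = 19/9 = 2.11111.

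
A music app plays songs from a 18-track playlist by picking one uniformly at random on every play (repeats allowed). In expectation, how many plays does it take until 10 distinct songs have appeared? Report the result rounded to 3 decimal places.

Going from k to k+1 distinct takes a geometric number of plays with mean 18/(18-k).
Sum over k = 0,...,9: E = 18/18 + 18/17 + 18/16 + ... + 18/10 + 18/9 = 13.9905.

13.991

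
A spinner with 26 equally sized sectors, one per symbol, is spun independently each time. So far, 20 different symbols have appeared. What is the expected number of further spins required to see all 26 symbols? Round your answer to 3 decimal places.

From k distinct to k+1 distinct takes on average 26/(26-k) spins.
Sum over k = 20,...,25: E = 26/6 + 26/5 + 26/4 + 26/3 + 26/2 + 26/1 = 63.7000.

63.700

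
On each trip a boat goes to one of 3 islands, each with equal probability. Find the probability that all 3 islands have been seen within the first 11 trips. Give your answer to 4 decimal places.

Let A_i be the event that island i is missing after 11 trips. By inclusion–exclusion on the A_i,
P(all seen) = Σ_{j=0}^{3} (-1)^j C(3,j)((3-j)/3)^11
= 1.00000 - 0.03468 + 0.00002 - 0.00000
= 0.96533.

0.9653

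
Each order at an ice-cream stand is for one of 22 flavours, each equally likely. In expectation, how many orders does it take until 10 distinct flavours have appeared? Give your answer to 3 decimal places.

12.927

With k distinct flavours already seen, the next new one arrives after an expected 22/(22-k) orders.
Sum over k = 0,...,9: E = 22/22 + 22/21 + 22/20 + ... + 22/14 + 22/13 = 12.9273.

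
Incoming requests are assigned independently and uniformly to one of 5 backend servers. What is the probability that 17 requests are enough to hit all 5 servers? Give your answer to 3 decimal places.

0.889

By inclusion–exclusion over which servers are missing,
P(all seen) = Σ_{j=0}^{5} (-1)^j C(5,j)((5-j)/5)^17
= 1.0000 - 0.1126 + 0.0017 - 0.0000 + 0.0000 - 0.0000
= 0.8891.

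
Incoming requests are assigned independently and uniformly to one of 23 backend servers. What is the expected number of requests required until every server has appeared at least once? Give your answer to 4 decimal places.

85.8887

The wait to go from k to k+1 distinct servers is geometric with mean 23/(23-k).
E[T] = 23/23 + 23/22 + 23/21 + ... + 23/2 + 23/1 = 23·H_{23}.
H_{23} = 3.73429, so E[T] = 85.88870.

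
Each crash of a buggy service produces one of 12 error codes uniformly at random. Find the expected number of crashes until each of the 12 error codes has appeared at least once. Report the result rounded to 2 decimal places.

37.24

After k distinct error codes have appeared, the next crash gives a new one with probability (12-k)/12, so the expected wait for the (k+1)-th is 12/(12-k).
E[T] = 12/12 + 12/11 + 12/10 + ... + 12/2 + 12/1 = 12·H_{12}.
H_{12} = 3.103, so E[T] = 37.239.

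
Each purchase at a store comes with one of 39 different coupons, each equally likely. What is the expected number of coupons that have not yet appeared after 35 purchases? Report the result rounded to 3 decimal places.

15.712

For each coupon, P(unseen after 35) = (38/39)^35 = 0.4029.
By linearity of expectation, E[unseen] = 39·(38/39)^35 = 15.7119.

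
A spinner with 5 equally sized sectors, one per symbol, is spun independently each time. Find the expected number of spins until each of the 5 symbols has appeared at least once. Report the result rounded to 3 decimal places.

11.417

Split into phases: going from k distinct to k+1 distinct takes on average 5/(5-k) spins.
E[T] = 5/5 + 5/4 + 5/3 + 5/2 + 5/1 = 5·H_{5}.
H_{5} = 2.2833, so E[T] = 11.4167.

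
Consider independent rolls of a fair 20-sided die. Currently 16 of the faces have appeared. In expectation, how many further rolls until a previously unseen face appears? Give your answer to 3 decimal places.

Each roll yields a new face with probability (20-16)/20 = 4/20, so the wait is geometric with mean 20/4.
E = 20/4 = 5.0000.

5.000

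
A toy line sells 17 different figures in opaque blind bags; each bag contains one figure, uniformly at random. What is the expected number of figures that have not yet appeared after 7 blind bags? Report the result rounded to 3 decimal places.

For each figure, P(unseen after 7) = (16/17)^7 = 0.6542.
By linearity of expectation, E[unseen] = 17·(16/17)^7 = 11.1211.

11.121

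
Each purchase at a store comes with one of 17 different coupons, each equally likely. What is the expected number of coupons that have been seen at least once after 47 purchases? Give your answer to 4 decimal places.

16.0160

For each coupon, P(seen in 47 purchases) = 1 - (16/17)^47 = 0.94212.
By linearity of expectation, E[distinct seen] = 17·(1 - (16/17)^47) = 16.01601.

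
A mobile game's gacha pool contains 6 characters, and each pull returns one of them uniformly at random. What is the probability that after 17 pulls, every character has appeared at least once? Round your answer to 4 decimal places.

0.7446

By inclusion–exclusion over which characters are missing,
P(all seen) = Σ_{j=0}^{6} (-1)^j C(6,j)((6-j)/6)^17
= 1.00000 - 0.27044 + 0.01522 - 0.00015 + 0.00000 - 0.00000 + 0.00000
= 0.74463.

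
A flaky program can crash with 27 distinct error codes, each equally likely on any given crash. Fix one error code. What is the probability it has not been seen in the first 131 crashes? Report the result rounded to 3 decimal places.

0.007

On each crash the fixed error code fails to appear with probability 26/27.
P(still missing after 131) = (26/27)^131 = 0.0071.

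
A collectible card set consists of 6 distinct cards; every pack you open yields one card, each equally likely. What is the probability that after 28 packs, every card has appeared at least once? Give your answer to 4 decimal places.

0.9638

Let A_i be the event that card i is missing after 28 packs. By inclusion–exclusion on the A_i,
P(all seen) = Σ_{j=0}^{6} (-1)^j C(6,j)((6-j)/6)^28
= 1.00000 - 0.03640 + 0.00018 - 0.00000 + 0.00000 - 0.00000 + 0.00000
= 0.96378.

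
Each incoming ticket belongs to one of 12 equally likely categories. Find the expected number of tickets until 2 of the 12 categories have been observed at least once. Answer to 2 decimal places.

With k distinct categories already seen, the next new one arrives after an expected 12/(12-k) tickets.
Sum over k = 0,...,1: E = 12/12 + 12/11 = 2.091.

2.09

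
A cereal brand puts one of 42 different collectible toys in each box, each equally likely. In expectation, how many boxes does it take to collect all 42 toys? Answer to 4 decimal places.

181.7232

After k distinct toys have appeared, the next box gives a new one with probability (42-k)/42, so the expected wait for the (k+1)-th is 42/(42-k).
E[T] = 42/42 + 42/41 + 42/40 + ... + 42/2 + 42/1 = 42·H_{42}.
H_{42} = 4.32674, so E[T] = 181.72320.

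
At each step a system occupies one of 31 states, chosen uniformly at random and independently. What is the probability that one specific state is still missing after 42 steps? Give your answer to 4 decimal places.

Each step misses the fixed state with probability (31-1)/31 = 30/31, independently.
P(still missing after 42) = (30/31)^42 = 0.25229.

0.2523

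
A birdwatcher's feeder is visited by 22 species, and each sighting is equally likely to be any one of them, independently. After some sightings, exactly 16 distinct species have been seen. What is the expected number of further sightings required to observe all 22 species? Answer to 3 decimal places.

With k distinct species already seen, the next new one takes an expected 22/(22-k) sightings.
Sum over k = 16,...,21: E = 22/6 + 22/5 + 22/4 + 22/3 + 22/2 + 22/1 = 53.9000.

53.900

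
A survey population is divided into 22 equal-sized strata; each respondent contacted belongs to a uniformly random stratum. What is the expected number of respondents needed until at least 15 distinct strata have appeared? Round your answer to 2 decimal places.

Going from k to k+1 distinct takes a geometric number of respondents with mean 22/(22-k).
Sum over k = 0,...,14: E = 22/22 + 22/21 + 22/20 + ... + 22/9 + 22/8 = 24.155.

24.16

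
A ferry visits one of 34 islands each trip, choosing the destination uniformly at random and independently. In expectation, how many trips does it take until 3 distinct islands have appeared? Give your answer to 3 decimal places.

3.093

With k distinct islands already seen, the next new one arrives after an expected 34/(34-k) trips.
Sum over k = 0,...,2: E = 34/34 + 34/33 + 34/32 = 3.0928.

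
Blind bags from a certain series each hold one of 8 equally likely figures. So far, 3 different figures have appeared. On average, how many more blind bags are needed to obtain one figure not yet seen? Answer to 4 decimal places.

1.6000

The number of blind bags until the next new figure is geometric with success probability 5/8, so its mean is 8/5.
E = 8/5 = 1.60000.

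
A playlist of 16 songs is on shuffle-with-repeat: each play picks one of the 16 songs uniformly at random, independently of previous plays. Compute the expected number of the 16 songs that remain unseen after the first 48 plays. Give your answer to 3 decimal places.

For each song, P(unseen after 48) = (15/16)^48 = 0.0451.
By linearity of expectation, E[unseen] = 16·(15/16)^48 = 0.7223.

0.722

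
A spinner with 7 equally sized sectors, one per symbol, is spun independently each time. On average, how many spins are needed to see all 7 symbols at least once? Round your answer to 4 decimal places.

The wait to go from k to k+1 distinct symbols is geometric with mean 7/(7-k).
E[T] = 7/7 + 7/6 + 7/5 + ... + 7/2 + 7/1 = 7·H_{7}.
H_{7} = 2.59286, so E[T] = 18.15000.

18.1500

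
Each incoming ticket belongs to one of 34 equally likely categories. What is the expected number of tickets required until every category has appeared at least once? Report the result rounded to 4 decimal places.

140.0191

The wait to go from k to k+1 distinct categories is geometric with mean 34/(34-k).
E[T] = 34/34 + 34/33 + 34/32 + ... + 34/2 + 34/1 = 34·H_{34}.
H_{34} = 4.11821, so E[T] = 140.01914.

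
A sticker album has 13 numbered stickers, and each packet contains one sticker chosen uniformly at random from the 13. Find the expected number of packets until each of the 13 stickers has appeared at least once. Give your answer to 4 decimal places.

41.3417

After k distinct stickers have appeared, the next packet gives a new one with probability (13-k)/13, so the expected wait for the (k+1)-th is 13/(13-k).
E[T] = 13/13 + 13/12 + 13/11 + ... + 13/2 + 13/1 = 13·H_{13}.
H_{13} = 3.18013, so E[T] = 41.34174.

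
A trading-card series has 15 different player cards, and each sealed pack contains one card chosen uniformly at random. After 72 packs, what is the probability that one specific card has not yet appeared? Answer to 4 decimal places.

Each pack misses the fixed card with probability (15-1)/15 = 14/15, independently.
P(still missing after 72) = (14/15)^72 = 0.00696.

0.0070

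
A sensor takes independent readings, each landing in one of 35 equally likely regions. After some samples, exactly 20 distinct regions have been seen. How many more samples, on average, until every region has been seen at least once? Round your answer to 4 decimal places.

116.1380

The wait to go from k to k+1 distinct regions is geometric with mean 35/(35-k).
Sum over k = 20,...,34: E = 35/15 + 35/14 + 35/13 + ... + 35/2 + 35/1 = 116.13801.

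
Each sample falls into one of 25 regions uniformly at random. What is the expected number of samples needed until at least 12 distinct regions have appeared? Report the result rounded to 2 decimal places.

15.90

Going from k to k+1 distinct takes a geometric number of samples with mean 25/(25-k).
Sum over k = 0,...,11: E = 25/25 + 25/24 + 25/23 + ... + 25/15 + 25/14 = 15.896.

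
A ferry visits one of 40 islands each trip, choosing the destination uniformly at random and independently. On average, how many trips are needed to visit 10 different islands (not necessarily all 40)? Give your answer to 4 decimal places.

Going from k to k+1 distinct takes a geometric number of trips with mean 40/(40-k).
Sum over k = 0,...,9: E = 40/40 + 40/39 + 40/38 + ... + 40/32 + 40/31 = 11.34224.

11.3422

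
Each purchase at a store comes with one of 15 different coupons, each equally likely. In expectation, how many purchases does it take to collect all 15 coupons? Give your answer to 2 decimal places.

After k distinct coupons have appeared, the next purchase gives a new one with probability (15-k)/15, so the expected wait for the (k+1)-th is 15/(15-k).
E[T] = 15/15 + 15/14 + 15/13 + ... + 15/2 + 15/1 = 15·H_{15}.
H_{15} = 3.318, so E[T] = 49.773.

49.77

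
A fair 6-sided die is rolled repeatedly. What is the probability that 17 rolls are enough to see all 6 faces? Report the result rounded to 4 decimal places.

By inclusion–exclusion over which faces are missing,
P(all seen) = Σ_{j=0}^{6} (-1)^j C(6,j)((6-j)/6)^17
= 1.00000 - 0.27044 + 0.01522 - 0.00015 + 0.00000 - 0.00000 + 0.00000
= 0.74463.

0.7446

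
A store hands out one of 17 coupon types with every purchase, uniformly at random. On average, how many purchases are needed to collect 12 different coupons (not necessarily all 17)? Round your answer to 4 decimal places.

19.6557

With k distinct coupons already seen, the next new one arrives after an expected 17/(17-k) purchases.
Sum over k = 0,...,11: E = 17/17 + 17/16 + 17/15 + ... + 17/7 + 17/6 = 19.65573.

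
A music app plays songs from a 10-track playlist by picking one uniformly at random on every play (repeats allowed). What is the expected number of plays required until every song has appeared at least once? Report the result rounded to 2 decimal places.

29.29

The wait to go from k to k+1 distinct songs is geometric with mean 10/(10-k).
E[T] = 10/10 + 10/9 + 10/8 + ... + 10/2 + 10/1 = 10·H_{10}.
H_{10} = 2.929, so E[T] = 29.290.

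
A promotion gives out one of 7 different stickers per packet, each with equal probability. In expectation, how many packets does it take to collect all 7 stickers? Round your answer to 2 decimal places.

The wait to go from k to k+1 distinct stickers is geometric with mean 7/(7-k).
E[T] = 7/7 + 7/6 + 7/5 + ... + 7/2 + 7/1 = 7·H_{7}.
H_{7} = 2.593, so E[T] = 18.150.

18.15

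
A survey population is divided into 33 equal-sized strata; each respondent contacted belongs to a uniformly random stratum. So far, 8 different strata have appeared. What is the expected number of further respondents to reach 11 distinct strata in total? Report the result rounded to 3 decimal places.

4.130

With k distinct strata already seen, the next new one takes an expected 33/(33-k) respondents.
Sum over k = 8,...,10: E = 33/25 + 33/24 + 33/23 = 4.1298.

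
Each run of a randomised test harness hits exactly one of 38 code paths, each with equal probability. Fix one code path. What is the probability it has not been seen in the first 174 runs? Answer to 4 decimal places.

0.0097

Each run misses the fixed code path with probability (38-1)/38 = 37/38, independently.
P(still missing after 174) = (37/38)^174 = 0.00966.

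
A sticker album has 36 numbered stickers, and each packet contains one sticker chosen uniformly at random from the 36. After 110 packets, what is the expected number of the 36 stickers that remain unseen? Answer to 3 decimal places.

For each sticker, P(unseen after 110) = (35/36)^110 = 0.0451.
By linearity of expectation, E[unseen] = 36·(35/36)^110 = 1.6237.

1.624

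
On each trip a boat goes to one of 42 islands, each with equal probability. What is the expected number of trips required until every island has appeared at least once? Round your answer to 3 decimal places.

181.723

After k distinct islands have appeared, the next trip gives a new one with probability (42-k)/42, so the expected wait for the (k+1)-th is 42/(42-k).
E[T] = 42/42 + 42/41 + 42/40 + ... + 42/2 + 42/1 = 42·H_{42}.
H_{42} = 4.3267, so E[T] = 181.7232.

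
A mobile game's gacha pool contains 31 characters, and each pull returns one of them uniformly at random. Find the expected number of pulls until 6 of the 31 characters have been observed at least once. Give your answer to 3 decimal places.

Going from k to k+1 distinct takes a geometric number of pulls with mean 31/(31-k).
Sum over k = 0,...,5: E = 31/31 + 31/30 + 31/29 + 31/28 + 31/27 + 31/26 = 6.5499.

6.550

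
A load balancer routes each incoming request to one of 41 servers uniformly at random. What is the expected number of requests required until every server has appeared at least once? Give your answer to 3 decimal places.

The wait to go from k to k+1 distinct servers is geometric with mean 41/(41-k).
E[T] = 41/41 + 41/40 + 41/39 + ... + 41/2 + 41/1 = 41·H_{41}.
H_{41} = 4.3029, so E[T] = 176.4203.

176.420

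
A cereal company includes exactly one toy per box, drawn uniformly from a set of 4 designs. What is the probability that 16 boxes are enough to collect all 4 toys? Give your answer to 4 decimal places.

0.9600

Let A_i be the event that toy i is missing after 16 boxes. By inclusion–exclusion on the A_i,
P(all seen) = Σ_{j=0}^{4} (-1)^j C(4,j)((4-j)/4)^16
= 1.00000 - 0.04009 + 0.00009 - 0.00000 + 0.00000
= 0.96000.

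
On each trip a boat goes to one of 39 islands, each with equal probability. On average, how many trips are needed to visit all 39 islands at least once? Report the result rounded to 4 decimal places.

The wait to go from k to k+1 distinct islands is geometric with mean 39/(39-k).
E[T] = 39/39 + 39/38 + 39/37 + ... + 39/2 + 39/1 = 39·H_{39}.
H_{39} = 4.25354, so E[T] = 165.88818.

165.8882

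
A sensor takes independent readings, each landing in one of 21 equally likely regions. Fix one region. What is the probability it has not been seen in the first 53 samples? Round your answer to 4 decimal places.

0.0753

On each sample the fixed region fails to appear with probability 20/21.
P(still missing after 53) = (20/21)^53 = 0.07533.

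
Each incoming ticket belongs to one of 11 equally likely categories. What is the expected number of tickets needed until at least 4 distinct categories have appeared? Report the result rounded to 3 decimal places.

4.697

Going from k to k+1 distinct takes a geometric number of tickets with mean 11/(11-k).
Sum over k = 0,...,3: E = 11/11 + 11/10 + 11/9 + 11/8 = 4.6972.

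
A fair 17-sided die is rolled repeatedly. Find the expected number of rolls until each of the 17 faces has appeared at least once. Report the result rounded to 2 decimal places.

After k distinct faces have appeared, the next roll gives a new one with probability (17-k)/17, so the expected wait for the (k+1)-th is 17/(17-k).
E[T] = 17/17 + 17/16 + 17/15 + ... + 17/2 + 17/1 = 17·H_{17}.
H_{17} = 3.440, so E[T] = 58.472.

58.47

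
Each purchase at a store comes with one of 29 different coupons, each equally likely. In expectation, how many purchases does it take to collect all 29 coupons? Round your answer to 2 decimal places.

114.89

After k distinct coupons have appeared, the next purchase gives a new one with probability (29-k)/29, so the expected wait for the (k+1)-th is 29/(29-k).
E[T] = 29/29 + 29/28 + 29/27 + ... + 29/2 + 29/1 = 29·H_{29}.
H_{29} = 3.962, so E[T] = 114.888.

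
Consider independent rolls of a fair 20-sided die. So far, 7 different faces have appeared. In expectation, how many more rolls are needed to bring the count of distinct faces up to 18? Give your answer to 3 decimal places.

33.603

The wait to go from k to k+1 distinct faces is geometric with mean 20/(20-k).
Sum over k = 7,...,17: E = 20/13 + 20/12 + 20/11 + ... + 20/4 + 20/3 = 33.6027.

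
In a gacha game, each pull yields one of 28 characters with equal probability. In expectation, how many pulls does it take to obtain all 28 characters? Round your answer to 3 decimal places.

The wait to go from k to k+1 distinct characters is geometric with mean 28/(28-k).
E[T] = 28/28 + 28/27 + 28/26 + ... + 28/2 + 28/1 = 28·H_{28}.
H_{28} = 3.9272, so E[T] = 109.9608.

109.961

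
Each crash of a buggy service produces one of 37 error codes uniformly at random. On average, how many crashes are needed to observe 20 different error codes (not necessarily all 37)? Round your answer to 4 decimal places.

With k distinct error codes already seen, the next new one arrives after an expected 37/(37-k) crashes.
Sum over k = 0,...,19: E = 37/37 + 37/36 + 37/35 + ... + 37/19 + 37/18 = 28.19525.

28.1952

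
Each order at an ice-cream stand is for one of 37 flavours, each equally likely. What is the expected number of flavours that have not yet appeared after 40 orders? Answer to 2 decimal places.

12.37

For each flavour, P(unseen after 40) = (36/37)^40 = 0.334.
By linearity of expectation, E[unseen] = 37·(36/37)^40 = 12.366.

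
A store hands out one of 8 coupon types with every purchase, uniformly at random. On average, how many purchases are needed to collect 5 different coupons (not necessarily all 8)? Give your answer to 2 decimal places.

Going from k to k+1 distinct takes a geometric number of purchases with mean 8/(8-k).
Sum over k = 0,...,4: E = 8/8 + 8/7 + 8/6 + 8/5 + 8/4 = 7.076.

7.08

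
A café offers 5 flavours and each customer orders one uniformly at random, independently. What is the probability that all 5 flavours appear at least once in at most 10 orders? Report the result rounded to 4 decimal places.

0.5225

By inclusion–exclusion over which flavours are missing,
P(all seen) = Σ_{j=0}^{5} (-1)^j C(5,j)((5-j)/5)^10
= 1.00000 - 0.53687 + 0.06047 - 0.00105 + 0.00000 - 0.00000
= 0.52255.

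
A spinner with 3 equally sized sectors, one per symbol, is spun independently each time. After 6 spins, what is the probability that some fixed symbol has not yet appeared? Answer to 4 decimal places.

Each spin misses the fixed symbol with probability (3-1)/3 = 2/3, independently.
P(still missing after 6) = (2/3)^6 = 0.08779.

0.0878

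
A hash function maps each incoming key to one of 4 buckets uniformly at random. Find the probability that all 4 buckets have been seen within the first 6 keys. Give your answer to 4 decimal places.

0.3809

Let A_i be the event that bucket i is missing after 6 keys. By inclusion–exclusion on the A_i,
P(all seen) = Σ_{j=0}^{4} (-1)^j C(4,j)((4-j)/4)^6
= 1.00000 - 0.71191 + 0.09375 - 0.00098 + 0.00000
= 0.38086.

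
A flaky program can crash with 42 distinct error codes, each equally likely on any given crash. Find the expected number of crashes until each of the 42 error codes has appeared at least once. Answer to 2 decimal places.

Split into phases: going from k distinct to k+1 distinct takes on average 42/(42-k) crashes.
E[T] = 42/42 + 42/41 + 42/40 + ... + 42/2 + 42/1 = 42·H_{42}.
H_{42} = 4.327, so E[T] = 181.723.

181.72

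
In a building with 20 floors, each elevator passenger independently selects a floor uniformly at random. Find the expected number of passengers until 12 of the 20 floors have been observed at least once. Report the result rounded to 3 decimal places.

17.598

Going from k to k+1 distinct takes a geometric number of passengers with mean 20/(20-k).
Sum over k = 0,...,11: E = 20/20 + 20/19 + 20/18 + ... + 20/10 + 20/9 = 17.5977.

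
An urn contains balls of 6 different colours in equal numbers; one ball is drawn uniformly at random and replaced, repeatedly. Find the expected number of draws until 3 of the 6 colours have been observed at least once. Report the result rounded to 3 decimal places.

With k distinct colours already seen, the next new one arrives after an expected 6/(6-k) draws.
Sum over k = 0,...,2: E = 6/6 + 6/5 + 6/4 = 3.7000.

3.700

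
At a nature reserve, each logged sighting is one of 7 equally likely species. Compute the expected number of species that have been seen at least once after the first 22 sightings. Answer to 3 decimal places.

6.764

For each species, P(seen in 22 sightings) = 1 - (6/7)^22 = 0.9663.
By linearity of expectation, E[distinct seen] = 7·(1 - (6/7)^22) = 6.7643.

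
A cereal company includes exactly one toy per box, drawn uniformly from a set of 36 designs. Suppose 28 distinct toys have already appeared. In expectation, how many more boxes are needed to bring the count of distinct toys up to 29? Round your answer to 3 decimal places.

The wait to go from k to k+1 distinct toys is geometric with mean 36/(36-k).
Only the k = 28 term is needed: E = 36/8 = 4.5000.

4.500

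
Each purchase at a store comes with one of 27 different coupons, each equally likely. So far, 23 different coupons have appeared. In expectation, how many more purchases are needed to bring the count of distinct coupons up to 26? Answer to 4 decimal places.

29.2500

The wait to go from k to k+1 distinct coupons is geometric with mean 27/(27-k).
Sum over k = 23,...,25: E = 27/4 + 27/3 + 27/2 = 29.25000.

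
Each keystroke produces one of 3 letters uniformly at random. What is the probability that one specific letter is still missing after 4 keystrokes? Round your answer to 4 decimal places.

Each keystroke misses the fixed letter with probability (3-1)/3 = 2/3, independently.
P(still missing after 4) = (2/3)^4 = 0.19753.

0.1975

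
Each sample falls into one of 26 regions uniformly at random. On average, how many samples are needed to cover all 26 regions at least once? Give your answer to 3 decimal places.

Split into phases: going from k distinct to k+1 distinct takes on average 26/(26-k) samples.
E[T] = 26/26 + 26/25 + 26/24 + ... + 26/2 + 26/1 = 26·H_{26}.
H_{26} = 3.8544, so E[T] = 100.2149.

100.215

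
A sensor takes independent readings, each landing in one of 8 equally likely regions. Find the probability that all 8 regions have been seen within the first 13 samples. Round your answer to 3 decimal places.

0.139

Let A_i be the event that region i is missing after 13 samples. By inclusion–exclusion on the A_i,
P(all seen) = Σ_{j=0}^{8} (-1)^j C(8,j)((8-j)/8)^13
= 1.0000 - 1.4099 + 0.6652 - 0.1243 + 0.0085 - 0.0002 + 0.0000 - 0.0000 + 0.0000
= 0.1393.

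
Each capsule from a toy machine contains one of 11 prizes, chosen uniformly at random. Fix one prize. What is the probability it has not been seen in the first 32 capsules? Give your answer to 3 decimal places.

On each capsule the fixed prize fails to appear with probability 10/11.
P(still missing after 32) = (10/11)^32 = 0.0474.

0.047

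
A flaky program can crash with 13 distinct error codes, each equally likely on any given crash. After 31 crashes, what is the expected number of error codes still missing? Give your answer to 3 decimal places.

For each error code, P(unseen after 31) = (12/13)^31 = 0.0836.
By linearity of expectation, E[unseen] = 13·(12/13)^31 = 1.0872.

1.087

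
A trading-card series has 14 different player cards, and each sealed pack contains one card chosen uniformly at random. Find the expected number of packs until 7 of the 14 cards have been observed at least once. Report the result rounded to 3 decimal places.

9.222

Going from k to k+1 distinct takes a geometric number of packs with mean 14/(14-k).
Sum over k = 0,...,6: E = 14/14 + 14/13 + 14/12 + ... + 14/9 + 14/8 = 9.2219.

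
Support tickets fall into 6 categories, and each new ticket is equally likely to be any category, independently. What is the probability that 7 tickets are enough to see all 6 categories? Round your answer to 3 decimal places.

Let A_i be the event that category i is missing after 7 tickets. By inclusion–exclusion on the A_i,
P(all seen) = Σ_{j=0}^{6} (-1)^j C(6,j)((6-j)/6)^7
= 1.0000 - 1.6745 + 0.8779 - 0.1563 + 0.0069 - 0.0000 + 0.0000
= 0.0540.

0.054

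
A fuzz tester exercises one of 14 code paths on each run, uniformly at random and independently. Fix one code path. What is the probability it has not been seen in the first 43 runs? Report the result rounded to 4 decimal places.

0.0413

On each run the fixed code path fails to appear with probability 13/14.
P(still missing after 43) = (13/14)^43 = 0.04131.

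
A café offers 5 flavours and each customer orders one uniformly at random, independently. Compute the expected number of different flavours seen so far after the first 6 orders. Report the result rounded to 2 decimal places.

3.69

For each flavour, P(seen in 6 orders) = 1 - (4/5)^6 = 0.738.
By linearity of expectation, E[distinct seen] = 5·(1 - (4/5)^6) = 3.689.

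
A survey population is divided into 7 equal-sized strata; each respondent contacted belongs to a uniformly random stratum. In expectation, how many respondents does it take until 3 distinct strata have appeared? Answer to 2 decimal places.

3.57

With k distinct strata already seen, the next new one arrives after an expected 7/(7-k) respondents.
Sum over k = 0,...,2: E = 7/7 + 7/6 + 7/5 = 3.567.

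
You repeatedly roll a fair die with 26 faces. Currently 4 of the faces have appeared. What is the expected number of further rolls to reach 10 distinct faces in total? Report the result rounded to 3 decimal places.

8.062

The wait to go from k to k+1 distinct faces is geometric with mean 26/(26-k).
Sum over k = 4,...,9: E = 26/22 + 26/21 + 26/20 + 26/19 + 26/18 + 26/17 = 8.0622.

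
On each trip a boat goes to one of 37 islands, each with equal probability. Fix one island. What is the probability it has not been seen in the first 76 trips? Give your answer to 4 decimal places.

0.1246

On each trip the fixed island fails to appear with probability 36/37.
P(still missing after 76) = (36/37)^76 = 0.12464.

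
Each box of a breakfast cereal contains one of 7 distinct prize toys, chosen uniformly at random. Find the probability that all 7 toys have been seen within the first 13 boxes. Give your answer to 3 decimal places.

By inclusion–exclusion over which toys are missing,
P(all seen) = Σ_{j=0}^{7} (-1)^j C(7,j)((7-j)/7)^13
= 1.0000 - 0.9436 + 0.2646 - 0.0242 + 0.0006 - 0.0000 + 0.0000 - 0.0000
= 0.2973.

0.297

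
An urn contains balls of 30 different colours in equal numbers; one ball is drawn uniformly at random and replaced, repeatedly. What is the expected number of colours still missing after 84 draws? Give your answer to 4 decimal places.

For each colour, P(unseen after 84) = (29/30)^84 = 0.05798.
By linearity of expectation, E[unseen] = 30·(29/30)^84 = 1.73927.

1.7393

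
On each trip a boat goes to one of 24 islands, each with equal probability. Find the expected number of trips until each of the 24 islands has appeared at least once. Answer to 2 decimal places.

90.62

After k distinct islands have appeared, the next trip gives a new one with probability (24-k)/24, so the expected wait for the (k+1)-th is 24/(24-k).
E[T] = 24/24 + 24/23 + 24/22 + ... + 24/2 + 24/1 = 24·H_{24}.
H_{24} = 3.776, so E[T] = 90.623.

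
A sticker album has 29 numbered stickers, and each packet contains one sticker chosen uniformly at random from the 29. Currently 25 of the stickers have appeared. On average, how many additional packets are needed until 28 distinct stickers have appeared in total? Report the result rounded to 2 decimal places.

With k distinct stickers already seen, the next new one takes an expected 29/(29-k) packets.
Sum over k = 25,...,27: E = 29/4 + 29/3 + 29/2 = 31.417.

31.42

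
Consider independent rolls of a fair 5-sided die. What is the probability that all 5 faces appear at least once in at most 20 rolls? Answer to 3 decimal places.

Let A_i be the event that face i is missing after 20 rolls. By inclusion–exclusion on the A_i,
P(all seen) = Σ_{j=0}^{5} (-1)^j C(5,j)((5-j)/5)^20
= 1.0000 - 0.0576 + 0.0004 - 0.0000 + 0.0000 - 0.0000
= 0.9427.

0.943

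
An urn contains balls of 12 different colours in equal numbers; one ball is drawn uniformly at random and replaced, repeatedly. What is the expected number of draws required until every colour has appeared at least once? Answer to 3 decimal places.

37.239

The wait to go from k to k+1 distinct colours is geometric with mean 12/(12-k).
E[T] = 12/12 + 12/11 + 12/10 + ... + 12/2 + 12/1 = 12·H_{12}.
H_{12} = 3.1032, so E[T] = 37.2385.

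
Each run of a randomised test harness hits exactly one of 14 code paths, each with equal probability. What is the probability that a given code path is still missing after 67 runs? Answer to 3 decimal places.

On each run the fixed code path fails to appear with probability 13/14.
P(still missing after 67) = (13/14)^67 = 0.0070.

0.007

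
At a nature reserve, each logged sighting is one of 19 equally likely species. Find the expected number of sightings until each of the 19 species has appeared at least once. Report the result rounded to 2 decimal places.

67.41

Split into phases: going from k distinct to k+1 distinct takes on average 19/(19-k) sightings.
E[T] = 19/19 + 19/18 + 19/17 + ... + 19/2 + 19/1 = 19·H_{19}.
H_{19} = 3.548, so E[T] = 67.407.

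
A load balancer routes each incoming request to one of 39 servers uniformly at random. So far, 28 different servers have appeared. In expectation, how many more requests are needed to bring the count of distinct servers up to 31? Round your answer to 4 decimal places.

The wait to go from k to k+1 distinct servers is geometric with mean 39/(39-k).
Sum over k = 28,...,30: E = 39/11 + 39/10 + 39/9 = 11.77879.

11.7788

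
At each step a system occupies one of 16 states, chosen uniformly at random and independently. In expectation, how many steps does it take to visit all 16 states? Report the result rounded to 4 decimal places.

The wait to go from k to k+1 distinct states is geometric with mean 16/(16-k).
E[T] = 16/16 + 16/15 + 16/14 + ... + 16/2 + 16/1 = 16·H_{16}.
H_{16} = 3.38073, so E[T] = 54.09166.

54.0917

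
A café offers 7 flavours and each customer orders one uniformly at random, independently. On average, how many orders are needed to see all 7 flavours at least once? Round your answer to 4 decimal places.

18.1500

Split into phases: going from k distinct to k+1 distinct takes on average 7/(7-k) orders.
E[T] = 7/7 + 7/6 + 7/5 + ... + 7/2 + 7/1 = 7·H_{7}.
H_{7} = 2.59286, so E[T] = 18.15000.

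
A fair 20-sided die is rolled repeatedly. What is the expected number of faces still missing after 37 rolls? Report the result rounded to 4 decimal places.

2.9978

For each face, P(unseen after 37) = (19/20)^37 = 0.14989.
By linearity of expectation, E[unseen] = 20·(19/20)^37 = 2.99781.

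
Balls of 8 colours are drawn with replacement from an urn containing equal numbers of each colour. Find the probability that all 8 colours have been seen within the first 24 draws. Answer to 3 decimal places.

0.703

Let A_i be the event that colour i is missing after 24 draws. By inclusion–exclusion on the A_i,
P(all seen) = Σ_{j=0}^{8} (-1)^j C(8,j)((8-j)/8)^24
= 1.0000 - 0.3246 + 0.0281 - 0.0007 + 0.0000 - 0.0000 + 0.0000 - 0.0000 + 0.0000
= 0.7028.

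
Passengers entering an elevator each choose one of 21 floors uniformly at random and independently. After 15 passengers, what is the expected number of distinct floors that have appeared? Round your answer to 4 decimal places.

For each floor, P(seen in 15 passengers) = 1 - (20/21)^15 = 0.51898.
By linearity of expectation, E[distinct seen] = 21·(1 - (20/21)^15) = 10.89864.

10.8986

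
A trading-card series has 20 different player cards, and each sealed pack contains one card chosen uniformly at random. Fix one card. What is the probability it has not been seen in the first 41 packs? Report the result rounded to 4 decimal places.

On each pack the fixed card fails to appear with probability 19/20.
P(still missing after 41) = (19/20)^41 = 0.12209.

0.1221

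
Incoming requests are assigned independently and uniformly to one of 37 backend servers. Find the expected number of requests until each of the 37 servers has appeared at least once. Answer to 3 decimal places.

155.459

After k distinct servers have appeared, the next request gives a new one with probability (37-k)/37, so the expected wait for the (k+1)-th is 37/(37-k).
E[T] = 37/37 + 37/36 + 37/35 + ... + 37/2 + 37/1 = 37·H_{37}.
H_{37} = 4.2016, so E[T] = 155.4587.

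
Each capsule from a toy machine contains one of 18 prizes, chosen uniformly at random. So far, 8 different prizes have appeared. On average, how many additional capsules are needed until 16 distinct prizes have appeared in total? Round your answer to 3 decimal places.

25.721

From k distinct to k+1 distinct takes on average 18/(18-k) capsules.
Sum over k = 8,...,15: E = 18/10 + 18/9 + 18/8 + ... + 18/4 + 18/3 = 25.7214.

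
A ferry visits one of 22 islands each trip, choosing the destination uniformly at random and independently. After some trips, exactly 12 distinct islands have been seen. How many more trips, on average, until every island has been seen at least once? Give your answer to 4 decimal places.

64.4373

From k distinct to k+1 distinct takes on average 22/(22-k) trips.
Sum over k = 12,...,21: E = 22/10 + 22/9 + 22/8 + ... + 22/2 + 22/1 = 64.43730.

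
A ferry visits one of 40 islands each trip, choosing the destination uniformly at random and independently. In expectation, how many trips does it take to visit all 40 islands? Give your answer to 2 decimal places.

The wait to go from k to k+1 distinct islands is geometric with mean 40/(40-k).
E[T] = 40/40 + 40/39 + 40/38 + ... + 40/2 + 40/1 = 40·H_{40}.
H_{40} = 4.279, so E[T] = 171.142.

171.14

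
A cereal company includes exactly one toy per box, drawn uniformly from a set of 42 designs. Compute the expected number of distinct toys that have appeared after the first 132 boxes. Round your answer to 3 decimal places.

For each toy, P(seen in 132 boxes) = 1 - (41/42)^132 = 0.9585.
By linearity of expectation, E[distinct seen] = 42·(1 - (41/42)^132) = 40.2549.

40.255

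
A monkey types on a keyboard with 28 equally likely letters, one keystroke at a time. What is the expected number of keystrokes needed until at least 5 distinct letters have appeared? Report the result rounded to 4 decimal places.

5.4006

With k distinct letters already seen, the next new one arrives after an expected 28/(28-k) keystrokes.
Sum over k = 0,...,4: E = 28/28 + 28/27 + 28/26 + 28/25 + 28/24 = 5.40063.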